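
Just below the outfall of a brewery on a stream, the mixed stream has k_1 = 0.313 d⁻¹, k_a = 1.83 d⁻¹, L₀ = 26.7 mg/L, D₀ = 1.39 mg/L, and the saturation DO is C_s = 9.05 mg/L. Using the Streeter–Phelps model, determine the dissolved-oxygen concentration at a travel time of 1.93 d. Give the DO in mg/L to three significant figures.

DO ≈ 6.16 mg/L

k_1 L₀/(k_a−k_1) = 0.313×26.7/(1.83−0.313) = 8.357/1.517 = 5.509 mg/L.
e^(−k_1 t) = e^(−0.313×1.930) = 0.5466; e^(−k_a t) = e^(−1.83×1.930) = 0.02925.
D = 5.509 × (0.5466 − 0.02925) + 1.39 × 0.02925 = 2.850 + 0.04066 = 2.891 mg/L.
DO = C_s − D = 9.05 − 2.891 = 6.159 mg/L.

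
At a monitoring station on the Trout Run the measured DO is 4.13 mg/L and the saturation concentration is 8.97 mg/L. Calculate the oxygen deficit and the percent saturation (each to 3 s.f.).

D ≈ 4.84 mg/L; 46.0 % saturation

D = C_s − C = 8.97 − 4.13 = 4.84 mg/L.
% saturation = 4.13/8.97 × 100 = 46.0 %.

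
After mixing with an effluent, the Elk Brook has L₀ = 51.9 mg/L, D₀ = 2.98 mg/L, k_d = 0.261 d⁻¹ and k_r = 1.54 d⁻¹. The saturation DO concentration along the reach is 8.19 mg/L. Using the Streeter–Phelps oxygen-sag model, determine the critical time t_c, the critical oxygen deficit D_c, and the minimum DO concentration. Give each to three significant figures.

At the critical point dD/dt = 0, so k_d L₀ e^(−k_d t) = k_r D. Substituting D(t) from the Streeter–Phelps equation and solving for t gives
t_c = ln[(k_r/k_d)(1 − D₀(k_r−k_d)/(k_d L₀))] / (k_r−k_d).
Here k_r−k_d = 1.279 d⁻¹ and 1 − D₀(k_r−k_d)/(k_d L₀) = 1 − 2.98×1.279/(0.261×51.9) = 0.7186, so
t_c = ln(5.900 × 0.7186) / 1.279 = 1.445 / 1.279 = 1.129 d.
D_c = (k_d/k_r) L₀ e^(−k_d t_c) = (0.261/1.54) × 51.9 × e^(−0.261×1.129) = 0.1695 × 51.9 × 0.7447 = 6.550 mg/L.
Minimum DO = C_s − D_c = 8.19 − 6.550 = 1.640 mg/L.

t_c ≈ 1.13 d; D_c ≈ 6.55 mg/L; min DO ≈ 1.64 mg/L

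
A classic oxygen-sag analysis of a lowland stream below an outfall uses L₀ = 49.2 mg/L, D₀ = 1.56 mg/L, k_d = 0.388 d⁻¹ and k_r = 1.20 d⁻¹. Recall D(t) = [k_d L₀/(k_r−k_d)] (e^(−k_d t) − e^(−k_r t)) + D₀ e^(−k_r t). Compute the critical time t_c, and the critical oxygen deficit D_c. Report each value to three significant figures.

At the critical point dD/dt = 0, so k_d L₀ e^(−k_d t) = k_r D. Substituting D(t) from the Streeter–Phelps equation and solving for t gives
t_c = ln[(k_r/k_d)(1 − D₀(k_r−k_d)/(k_d L₀))] / (k_r−k_d).
Here k_r−k_d = 0.8120 d⁻¹ and 1 − D₀(k_r−k_d)/(k_d L₀) = 1 − 1.56×0.8120/(0.388×49.2) = 0.9336, so
t_c = ln(3.093 × 0.9336) / 0.8120 = 1.060 / 0.8120 = 1.306 d.
L(t_c) = L₀ e^(−k_d t_c) = 49.2 × 0.6025 = 29.64 mg/L, and at the critical point k_r D_c = k_d L, so D_c = (0.388/1.20) × 29.64 = 9.584 mg/L.

t_c ≈ 1.31 d; D_c ≈ 9.58 mg/L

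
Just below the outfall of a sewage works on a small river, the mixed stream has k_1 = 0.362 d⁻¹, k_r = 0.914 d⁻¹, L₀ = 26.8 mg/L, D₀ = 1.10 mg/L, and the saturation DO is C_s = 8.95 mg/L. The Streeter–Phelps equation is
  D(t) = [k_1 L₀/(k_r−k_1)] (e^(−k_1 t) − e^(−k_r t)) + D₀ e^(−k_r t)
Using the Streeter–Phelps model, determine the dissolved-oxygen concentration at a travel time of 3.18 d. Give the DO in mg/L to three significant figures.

DO ≈ 4.29 mg/L

k_1 L₀/(k_r−k_1) = 0.362×26.8/(0.914−0.362) = 9.702/0.5520 = 17.58 mg/L.
e^(−k_1 t) = e^(−0.362×3.180) = 0.3163; e^(−k_r t) = e^(−0.914×3.180) = 0.05467.
D = 17.58 × (0.3163 − 0.05467) + 1.10 × 0.05467 = 4.598 + 0.06013 = 4.658 mg/L.
DO = C_s − D = 8.95 − 4.658 = 4.292 mg/L.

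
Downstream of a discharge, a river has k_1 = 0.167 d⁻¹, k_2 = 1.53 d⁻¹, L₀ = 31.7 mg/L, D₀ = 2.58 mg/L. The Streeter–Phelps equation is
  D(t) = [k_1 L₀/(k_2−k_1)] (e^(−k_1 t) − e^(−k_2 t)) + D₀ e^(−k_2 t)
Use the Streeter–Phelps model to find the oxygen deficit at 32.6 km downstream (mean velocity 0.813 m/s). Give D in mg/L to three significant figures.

Travel time t = x/v = 32.6 km / (0.813 m/s) = 32600 m / 0.813 m/s = 40100 s = 0.4641 d.
k_1 L₀/(k_2−k_1) = 0.167×31.7/(1.53−0.167) = 5.294/1.363 = 3.884 mg/L.
e^(−k_1 t) = e^(−0.167×0.4641) = 0.9254; e^(−k_2 t) = e^(−1.53×0.4641) = 0.4916.
D = 3.884 × (0.9254 − 0.4916) + 2.58 × 0.4916 = 1.685 + 1.268 = 2.953 mg/L.

D ≈ 2.95 mg/L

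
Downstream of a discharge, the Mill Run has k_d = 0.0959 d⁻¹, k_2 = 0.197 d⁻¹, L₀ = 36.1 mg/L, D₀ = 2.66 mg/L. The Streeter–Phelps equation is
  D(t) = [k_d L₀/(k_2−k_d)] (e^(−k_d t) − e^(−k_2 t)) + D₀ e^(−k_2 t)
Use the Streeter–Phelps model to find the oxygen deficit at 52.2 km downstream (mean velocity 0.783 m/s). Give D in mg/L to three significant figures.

D ≈ 4.67 mg/L

Travel time t = x/v = 52.2 km / (0.783 m/s) = 52200 m / 0.783 m/s = 66670 s = 0.7716 d.
k_d L₀/(k_2−k_d) = 0.0959×36.1/(0.197−0.0959) = 3.462/0.1011 = 34.24 mg/L.
e^(−k_d t) = e^(−0.0959×0.7716) = 0.9287; e^(−k_2 t) = e^(−0.197×0.7716) = 0.8590.
D = 34.24 × (0.9287 − 0.8590) + 2.66 × 0.8590 = 2.386 + 2.285 = 4.671 mg/L.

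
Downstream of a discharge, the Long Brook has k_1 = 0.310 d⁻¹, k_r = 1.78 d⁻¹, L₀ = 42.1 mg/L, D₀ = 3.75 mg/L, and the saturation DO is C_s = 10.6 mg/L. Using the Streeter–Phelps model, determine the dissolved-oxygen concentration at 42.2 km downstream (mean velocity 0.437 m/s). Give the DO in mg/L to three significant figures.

DO ≈ 5.02 mg/L

Travel time t = x/v = 42.2 km / (0.437 m/s) = 42200 m / 0.437 m/s = 96570 s = 1.118 d.
k_1 L₀/(k_r−k_1) = 0.310×42.1/(1.78−0.310) = 13.05/1.470 = 8.878 mg/L.
e^(−k_1 t) = e^(−0.310×1.118) = 0.7072; e^(−k_r t) = e^(−1.78×1.118) = 0.1368.
D = 8.878 × (0.7072 − 0.1368) + 3.75 × 0.1368 = 5.064 + 0.5129 = 5.577 mg/L.
DO = C_s − D = 10.6 − 5.577 = 5.023 mg/L.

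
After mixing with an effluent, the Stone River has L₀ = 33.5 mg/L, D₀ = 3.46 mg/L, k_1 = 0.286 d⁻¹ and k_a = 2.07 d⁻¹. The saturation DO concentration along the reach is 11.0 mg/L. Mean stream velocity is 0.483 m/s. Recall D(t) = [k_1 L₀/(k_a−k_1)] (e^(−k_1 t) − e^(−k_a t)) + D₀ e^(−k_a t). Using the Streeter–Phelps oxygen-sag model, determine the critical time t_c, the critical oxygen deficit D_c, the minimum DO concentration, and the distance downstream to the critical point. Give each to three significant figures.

At the critical point dD/dt = 0, so k_1 L₀ e^(−k_1 t) = k_a D. Substituting D(t) from the Streeter–Phelps equation and solving for t gives
t_c = ln[(k_a/k_1)(1 − D₀(k_a−k_1)/(k_1 L₀))] / (k_a−k_1).
Here k_a−k_1 = 1.784 d⁻¹ and 1 − D₀(k_a−k_1)/(k_1 L₀) = 1 − 3.46×1.784/(0.286×33.5) = 0.3557, so
t_c = ln(7.238 × 0.3557) / 1.784 = 0.9458 / 1.784 = 0.5301 d.
D_c = (k_1/k_a) L₀ e^(−k_1 t_c) = (0.286/2.07) × 33.5 × e^(−0.286×0.5301) = 0.1382 × 33.5 × 0.8593 = 3.977 mg/L.
Minimum DO = C_s − D_c = 11.0 − 3.977 = 7.023 mg/L.
x_c = v t_c = 0.483 m/s × 0.5301 d × 86400 s/d = 22120 m ≈ 22.1 km.

t_c ≈ 0.530 d; D_c ≈ 3.98 mg/L; min DO ≈ 7.02 mg/L; x_c ≈ 22.1 km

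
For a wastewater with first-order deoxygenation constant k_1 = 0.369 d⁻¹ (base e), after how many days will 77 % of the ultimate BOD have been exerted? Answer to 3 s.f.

t ≈ 3.98 d

y/L₀ = 1 − e^(−k_1 t) = 0.77 ⇒ e^(−k_1 t) = 0.230
t = −ln(0.230) / 0.369 = 1.470 / 0.369 = 3.983 d.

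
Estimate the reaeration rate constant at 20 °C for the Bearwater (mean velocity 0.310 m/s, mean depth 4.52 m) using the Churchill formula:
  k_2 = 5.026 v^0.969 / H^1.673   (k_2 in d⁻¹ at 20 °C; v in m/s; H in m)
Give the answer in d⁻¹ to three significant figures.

k_2 = 5.026 × 0.310^0.969 / 4.52^1.673 = 5.026 × 0.3215 / 12.48 = 0.1295 d⁻¹.

k_2 ≈ 0.130 d⁻¹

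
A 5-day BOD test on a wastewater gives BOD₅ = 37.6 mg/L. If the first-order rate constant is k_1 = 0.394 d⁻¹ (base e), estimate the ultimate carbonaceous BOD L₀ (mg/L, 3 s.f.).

L₀ ≈ 43.7 mg/L

BOD₅ = L₀(1 − e^(−5k_1)) ⇒ L₀ = BOD₅ / (1 − e^(−5×0.394))
= 37.6 / (1 − 0.1395) = 37.6 / 0.8605 = 43.69 mg/L.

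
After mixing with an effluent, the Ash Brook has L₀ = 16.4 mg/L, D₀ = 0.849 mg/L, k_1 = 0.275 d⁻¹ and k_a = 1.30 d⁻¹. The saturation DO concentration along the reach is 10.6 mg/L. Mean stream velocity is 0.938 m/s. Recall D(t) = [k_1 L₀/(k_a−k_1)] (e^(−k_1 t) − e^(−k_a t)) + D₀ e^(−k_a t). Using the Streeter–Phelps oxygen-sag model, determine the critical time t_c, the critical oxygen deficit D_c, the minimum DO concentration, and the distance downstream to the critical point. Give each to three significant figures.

t_c ≈ 1.31 d; D_c ≈ 2.42 mg/L; min DO ≈ 8.18 mg/L; x_c ≈ 106 km

With k_a/k_1 = 4.727 and 1 − D₀(k_a−k_1)/(k_1 L₀) = 0.8070,
t_c = ln(4.727 × 0.8070) / (1.30 − 0.275) = ln(3.815) / 1.025 = 1.339/1.025 = 1.306 d.
D_c = (k_1/k_a) L₀ e^(−k_1 t_c) = (0.275/1.30) × 16.4 × e^(−0.275×1.306) = 0.2115 × 16.4 × 0.6982 = 2.422 mg/L.
Minimum DO = C_s − D_c = 10.6 − 2.422 = 8.178 mg/L.
x_c = v t_c = 0.938 m/s × 1.306 d × 86400 s/d = 105900 m ≈ 106 km.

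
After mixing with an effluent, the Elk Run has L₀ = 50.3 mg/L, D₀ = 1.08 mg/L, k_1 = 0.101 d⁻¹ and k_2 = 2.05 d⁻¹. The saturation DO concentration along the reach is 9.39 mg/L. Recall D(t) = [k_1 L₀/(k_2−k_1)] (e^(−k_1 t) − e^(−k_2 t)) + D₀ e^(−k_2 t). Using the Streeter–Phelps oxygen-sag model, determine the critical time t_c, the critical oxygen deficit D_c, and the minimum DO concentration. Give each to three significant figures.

t_c ≈ 1.27 d; D_c ≈ 2.18 mg/L; min DO ≈ 7.21 mg/L

With k_2/k_1 = 20.30 and 1 − D₀(k_2−k_1)/(k_1 L₀) = 0.5857,
t_c = ln(20.30 × 0.5857) / (2.05 − 0.101) = ln(11.89) / 1.949 = 2.475/1.949 = 1.270 d.
L(t_c) = L₀ e^(−k_1 t_c) = 50.3 × 0.8796 = 44.24 mg/L, and at the critical point k_2 D_c = k_1 L, so D_c = (0.101/2.05) × 44.24 = 2.180 mg/L.
Minimum DO = C_s − D_c = 9.39 − 2.180 = 7.210 mg/L.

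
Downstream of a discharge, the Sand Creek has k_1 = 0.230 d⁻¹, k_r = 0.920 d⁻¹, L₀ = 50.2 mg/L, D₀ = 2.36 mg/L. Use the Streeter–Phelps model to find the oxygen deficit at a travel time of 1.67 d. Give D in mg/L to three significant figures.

k_1 L₀/(k_r−k_1) = 0.230×50.2/(0.920−0.230) = 11.55/0.6900 = 16.73 mg/L.
e^(−k_1 t) = e^(−0.230×1.670) = 0.6811; e^(−k_r t) = e^(−0.920×1.670) = 0.2152.
D = 16.73 × (0.6811 − 0.2152) + 2.36 × 0.2152 = 7.796 + 0.5078 = 8.304 mg/L.

D ≈ 8.30 mg/L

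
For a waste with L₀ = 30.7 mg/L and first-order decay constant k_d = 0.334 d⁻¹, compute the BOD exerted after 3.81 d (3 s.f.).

y_t = L₀(1 − e^(−k_d t)) = 30.7 × (1 − e^(−0.334×3.81))
= 30.7 × (1 − 0.2801) = 30.7 × 0.7199 = 22.10 mg/L.

y ≈ 22.1 mg/L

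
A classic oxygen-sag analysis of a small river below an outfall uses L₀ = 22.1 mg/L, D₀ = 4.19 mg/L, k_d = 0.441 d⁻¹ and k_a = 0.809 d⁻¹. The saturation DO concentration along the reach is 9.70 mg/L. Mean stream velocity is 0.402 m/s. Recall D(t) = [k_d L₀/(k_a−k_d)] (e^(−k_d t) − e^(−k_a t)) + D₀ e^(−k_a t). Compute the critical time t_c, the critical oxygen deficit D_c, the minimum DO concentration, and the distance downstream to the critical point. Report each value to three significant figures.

t_c ≈ 1.18 d; D_c ≈ 7.16 mg/L; min DO ≈ 2.54 mg/L; x_c ≈ 41.0 km

t_c = [1/(k_a−k_d)] ln[(k_a/k_d)(1 − D₀(k_a−k_d)/(k_d L₀))]
= [1/(0.809−0.441)] ln[(0.809/0.441)(1 − 4.19×0.3680/(0.441×22.1))]
= (1/0.3680) ln[1.834 × 0.8418] = 2.717 × ln(1.544) = 2.717 × 0.4345 = 1.181 d.
L(t_c) = L₀ e^(−k_d t_c) = 22.1 × 0.5941 = 13.13 mg/L, and at the critical point k_a D_c = k_d L, so D_c = (0.441/0.809) × 13.13 = 7.157 mg/L.
Minimum DO = C_s − D_c = 9.70 − 7.157 = 2.543 mg/L.
x_c = v t_c = 0.402 m/s × 1.181 d × 86400 s/d = 41010 m ≈ 41.0 km.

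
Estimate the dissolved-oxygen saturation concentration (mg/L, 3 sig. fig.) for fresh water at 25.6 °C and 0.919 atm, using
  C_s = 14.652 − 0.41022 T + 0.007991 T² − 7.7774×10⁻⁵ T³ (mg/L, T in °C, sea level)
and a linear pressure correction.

At sea level: C_s = 14.652 − 0.41022×25.6 + 0.007991×25.6² − 7.7774×10⁻⁵×25.6³ = 8.083 mg/L.
Pressure correction: C_s' = 8.083 × 0.919 = 7.428 mg/L.

C_s ≈ 7.43 mg/L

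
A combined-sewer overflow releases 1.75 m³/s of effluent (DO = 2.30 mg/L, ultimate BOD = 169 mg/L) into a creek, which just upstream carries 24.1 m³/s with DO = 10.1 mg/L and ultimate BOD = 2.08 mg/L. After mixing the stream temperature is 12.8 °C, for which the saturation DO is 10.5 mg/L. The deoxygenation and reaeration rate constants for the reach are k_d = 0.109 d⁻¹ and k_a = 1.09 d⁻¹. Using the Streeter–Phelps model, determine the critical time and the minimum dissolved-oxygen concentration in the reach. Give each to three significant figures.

Mixed DO = (24.1×10.1 + 1.75×2.30)/(24.1+1.75) = 247.4/25.85 = 9.572 mg/L.
Mixed L₀ = (24.1×2.08 + 1.75×169)/(25.85) = 345.9/25.85 = 13.38 mg/L.
Initial deficit D₀ = C_s − DO₀ = 10.5 − 9.572 = 0.9280 mg/L.
t_c = (1/0.9810) ln[(1.09/0.109)(1 − 0.9280×0.9810/(0.109×13.38))] = 1.019 × ln(3.758) = 1.349 d.
D_c = (0.109/1.09) × 13.38 × e^(−0.109×1.349) = 0.1000 × 13.38 × 0.8632 = 1.155 mg/L.
Minimum DO = 10.5 − 1.155 = 9.345 mg/L.

t_c ≈ 1.35 d; minimum DO ≈ 9.34 mg/L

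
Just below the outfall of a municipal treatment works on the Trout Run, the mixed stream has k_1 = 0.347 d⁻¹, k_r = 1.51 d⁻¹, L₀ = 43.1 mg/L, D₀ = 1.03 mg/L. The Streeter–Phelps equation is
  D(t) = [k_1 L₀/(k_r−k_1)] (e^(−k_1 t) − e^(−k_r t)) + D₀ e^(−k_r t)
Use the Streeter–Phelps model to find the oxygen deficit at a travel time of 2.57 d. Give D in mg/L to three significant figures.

D ≈ 5.03 mg/L

k_1 L₀/(k_r−k_1) = 0.347×43.1/(1.51−0.347) = 14.96/1.163 = 12.86 mg/L.
e^(−k_1 t) = e^(−0.347×2.570) = 0.4099; e^(−k_r t) = e^(−1.51×2.570) = 0.02064.
D = 12.86 × (0.4099 − 0.02064) + 1.03 × 0.02064 = 5.006 + 0.02126 = 5.027 mg/L.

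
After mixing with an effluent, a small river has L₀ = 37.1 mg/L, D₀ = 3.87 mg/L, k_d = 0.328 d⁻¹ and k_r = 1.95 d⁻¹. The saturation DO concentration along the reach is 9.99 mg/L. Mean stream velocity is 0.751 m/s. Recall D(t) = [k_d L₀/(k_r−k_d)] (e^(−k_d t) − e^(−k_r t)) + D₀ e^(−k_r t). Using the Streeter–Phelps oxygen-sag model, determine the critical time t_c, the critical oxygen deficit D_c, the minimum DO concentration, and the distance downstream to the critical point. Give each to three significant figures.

At the critical point dD/dt = 0, so k_d L₀ e^(−k_d t) = k_r D. Substituting D(t) from the Streeter–Phelps equation and solving for t gives
t_c = ln[(k_r/k_d)(1 − D₀(k_r−k_d)/(k_d L₀))] / (k_r−k_d).
Here k_r−k_d = 1.622 d⁻¹ and 1 − D₀(k_r−k_d)/(k_d L₀) = 1 − 3.87×1.622/(0.328×37.1) = 0.4842, so
t_c = ln(5.945 × 0.4842) / 1.622 = 1.057 / 1.622 = 0.6518 d.
L(t_c) = L₀ e^(−k_d t_c) = 37.1 × 0.8075 = 29.96 mg/L, and at the critical point k_r D_c = k_d L, so D_c = (0.328/1.95) × 29.96 = 5.039 mg/L.
Minimum DO = C_s − D_c = 9.99 − 5.039 = 4.951 mg/L.
x_c = v t_c = 0.751 m/s × 0.6518 d × 86400 s/d = 42290 m ≈ 42.3 km.

t_c ≈ 0.652 d; D_c ≈ 5.04 mg/L; min DO ≈ 4.95 mg/L; x_c ≈ 42.3 km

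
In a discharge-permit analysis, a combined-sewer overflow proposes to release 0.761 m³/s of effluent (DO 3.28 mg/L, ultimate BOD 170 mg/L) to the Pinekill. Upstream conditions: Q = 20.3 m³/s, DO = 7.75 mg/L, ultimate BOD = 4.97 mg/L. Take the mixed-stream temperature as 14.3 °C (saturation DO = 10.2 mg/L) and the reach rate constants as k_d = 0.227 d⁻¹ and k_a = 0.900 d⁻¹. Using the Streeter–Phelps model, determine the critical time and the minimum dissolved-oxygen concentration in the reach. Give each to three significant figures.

t_c ≈ 0.217 d; minimum DO ≈ 7.57 mg/L

Mixed DO = (20.3×7.75 + 0.761×3.28)/(20.3+0.761) = 159.8/21.06 = 7.588 mg/L.
Mixed L₀ = (20.3×4.97 + 0.761×170)/(21.06) = 230.3/21.06 = 10.93 mg/L.
Initial deficit D₀ = C_s − DO₀ = 10.2 − 7.588 = 2.612 mg/L.
t_c = (1/0.6730) ln[(0.900/0.227)(1 − 2.612×0.6730/(0.227×10.93))] = 1.486 × ln(1.157) = 0.2167 d.
D_c = (0.227/0.900) × 10.93 × e^(−0.227×0.2167) = 0.2522 × 10.93 × 0.9520 = 2.625 mg/L.
Minimum DO = 10.2 − 2.625 = 7.575 mg/L.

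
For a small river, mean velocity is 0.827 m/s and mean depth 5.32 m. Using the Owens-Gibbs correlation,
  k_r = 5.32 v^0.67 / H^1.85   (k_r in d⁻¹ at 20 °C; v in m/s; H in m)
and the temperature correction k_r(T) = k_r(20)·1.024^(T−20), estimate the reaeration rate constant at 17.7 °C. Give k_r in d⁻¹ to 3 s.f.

k_r(20) = 5.32 × 0.827^0.67 / 5.32^1.85 = 5.32 × 0.8805 / 22.03 = 0.2127 d⁻¹.
k_r(17.7) = 0.2127 × 1.024^(17.7−20) = 0.2127 × 0.9469 = 0.2014 d⁻¹.

k_r ≈ 0.201 d⁻¹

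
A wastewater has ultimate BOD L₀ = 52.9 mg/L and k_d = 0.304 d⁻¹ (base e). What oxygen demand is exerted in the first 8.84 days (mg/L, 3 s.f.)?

y ≈ 49.3 mg/L

y_t = L₀(1 − e^(−k_d t)) = 52.9 × (1 − e^(−0.304×8.84))
= 52.9 × (1 − 0.06806) = 52.9 × 0.9319 = 49.30 mg/L.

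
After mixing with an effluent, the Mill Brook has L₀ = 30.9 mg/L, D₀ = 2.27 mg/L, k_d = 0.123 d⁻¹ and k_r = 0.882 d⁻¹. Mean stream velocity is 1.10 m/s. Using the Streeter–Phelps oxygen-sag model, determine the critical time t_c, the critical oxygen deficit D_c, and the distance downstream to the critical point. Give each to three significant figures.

t_c = [1/(k_r−k_d)] ln[(k_r/k_d)(1 − D₀(k_r−k_d)/(k_d L₀))]
= [1/(0.882−0.123)] ln[(0.882/0.123)(1 − 2.27×0.7590/(0.123×30.9))]
= (1/0.7590) ln[7.171 × 0.5467] = 1.318 × ln(3.920) = 1.318 × 1.366 = 1.800 d.
L(t_c) = L₀ e^(−k_d t_c) = 30.9 × 0.8014 = 24.76 mg/L, and at the critical point k_r D_c = k_d L, so D_c = (0.123/0.882) × 24.76 = 3.453 mg/L.
x_c = v t_c = 1.10 m/s × 1.800 d × 86400 s/d = 171100 m ≈ 171 km.

t_c ≈ 1.80 d; D_c ≈ 3.45 mg/L; x_c ≈ 171 km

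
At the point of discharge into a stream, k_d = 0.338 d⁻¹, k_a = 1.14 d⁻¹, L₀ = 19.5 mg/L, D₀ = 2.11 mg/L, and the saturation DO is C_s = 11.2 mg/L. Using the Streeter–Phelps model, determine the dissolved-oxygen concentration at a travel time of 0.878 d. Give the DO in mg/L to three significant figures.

DO ≈ 7.34 mg/L

k_d L₀/(k_a−k_d) = 0.338×19.5/(1.14−0.338) = 6.591/0.8020 = 8.218 mg/L.
e^(−k_d t) = e^(−0.338×0.8780) = 0.7432; e^(−k_a t) = e^(−1.14×0.8780) = 0.3675.
D = 8.218 × (0.7432 − 0.3675) + 2.11 × 0.3675 = 3.087 + 0.7755 = 3.863 mg/L.
DO = C_s − D = 11.2 − 3.863 = 7.337 mg/L.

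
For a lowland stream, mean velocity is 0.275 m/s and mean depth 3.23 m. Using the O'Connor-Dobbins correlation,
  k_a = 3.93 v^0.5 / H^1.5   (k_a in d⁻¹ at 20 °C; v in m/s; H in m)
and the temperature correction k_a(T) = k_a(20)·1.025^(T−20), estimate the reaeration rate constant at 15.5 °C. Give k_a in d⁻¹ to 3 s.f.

k_a(20) = 3.93 × 0.275^0.5 / 3.23^1.5 = 3.93 × 0.5244 / 5.805 = 0.3550 d⁻¹.
k_a(15.5) = 0.3550 × 1.025^(15.5−20) = 0.3550 × 0.8948 = 0.3177 d⁻¹.

k_a ≈ 0.318 d⁻¹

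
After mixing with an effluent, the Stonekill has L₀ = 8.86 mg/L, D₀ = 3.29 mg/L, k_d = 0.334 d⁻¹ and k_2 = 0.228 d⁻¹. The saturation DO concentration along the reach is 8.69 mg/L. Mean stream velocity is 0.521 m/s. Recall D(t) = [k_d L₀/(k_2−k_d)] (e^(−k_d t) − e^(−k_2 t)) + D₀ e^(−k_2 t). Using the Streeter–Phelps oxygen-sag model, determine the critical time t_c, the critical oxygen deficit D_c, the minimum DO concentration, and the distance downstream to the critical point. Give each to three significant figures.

t_c ≈ 2.55 d; D_c ≈ 5.54 mg/L; min DO ≈ 3.15 mg/L; x_c ≈ 115 km

With k_2/k_d = 0.6826 and 1 − D₀(k_2−k_d)/(k_d L₀) = 1.118,
t_c = ln(0.6826 × 1.118) / (0.228 − 0.334) = ln(0.7631) / -0.1060 = -0.2704/-0.1060 = 2.551 d.
L(t_c) = L₀ e^(−k_d t_c) = 8.86 × 0.4266 = 3.779 mg/L, and at the critical point k_2 D_c = k_d L, so D_c = (0.334/0.228) × 3.779 = 5.536 mg/L.
Minimum DO = C_s − D_c = 8.69 − 5.536 = 3.154 mg/L.
x_c = v t_c = 0.521 m/s × 2.551 d × 86400 s/d = 114800 m ≈ 115 km.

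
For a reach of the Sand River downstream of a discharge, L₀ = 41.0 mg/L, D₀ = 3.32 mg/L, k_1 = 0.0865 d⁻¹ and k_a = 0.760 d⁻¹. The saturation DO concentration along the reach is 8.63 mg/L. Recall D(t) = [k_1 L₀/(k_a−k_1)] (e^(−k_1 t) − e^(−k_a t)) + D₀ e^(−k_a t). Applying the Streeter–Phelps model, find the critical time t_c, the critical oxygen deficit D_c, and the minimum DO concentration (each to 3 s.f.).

t_c = [1/(k_a−k_1)] ln[(k_a/k_1)(1 − D₀(k_a−k_1)/(k_1 L₀))]
= [1/(0.760−0.0865)] ln[(0.760/0.0865)(1 − 3.32×0.6735/(0.0865×41.0))]
= (1/0.6735) ln[8.786 × 0.3695] = 1.485 × ln(3.247) = 1.485 × 1.178 = 1.748 d.
D_c = (k_1/k_a) L₀ e^(−k_1 t_c) = (0.0865/0.760) × 41.0 × e^(−0.0865×1.748) = 0.1138 × 41.0 × 0.8596 = 4.011 mg/L.
Minimum DO = C_s − D_c = 8.63 − 4.011 = 4.619 mg/L.

t_c ≈ 1.75 d; D_c ≈ 4.01 mg/L; min DO ≈ 4.62 mg/L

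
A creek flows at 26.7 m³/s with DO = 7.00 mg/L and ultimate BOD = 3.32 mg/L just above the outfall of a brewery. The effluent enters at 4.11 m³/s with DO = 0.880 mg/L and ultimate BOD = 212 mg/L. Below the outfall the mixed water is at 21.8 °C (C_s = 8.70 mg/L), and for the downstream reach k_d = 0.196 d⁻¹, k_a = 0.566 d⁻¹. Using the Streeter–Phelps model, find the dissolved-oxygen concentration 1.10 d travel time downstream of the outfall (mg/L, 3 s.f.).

DO ≈ 2.90 mg/L

Mixed DO = (26.7×7.00 + 4.11×0.880)/(26.7+4.11) = 190.5/30.81 = 6.184 mg/L.
Mixed L₀ = (26.7×3.32 + 4.11×212)/(30.81) = 960.0/30.81 = 31.16 mg/L.
Initial deficit D₀ = C_s − DO₀ = 8.70 − 6.184 = 2.516 mg/L.
D(1.10) = [0.196×31.16/(0.566−0.196)](e^(−0.196×1.10) − e^(−0.566×1.10)) + 2.516 e^(−0.566×1.10)
= 16.51 × (0.8061 − 0.5365) + 2.516 × 0.5365 = 5.798 mg/L.
DO = 8.70 − 5.798 = 2.902 mg/L.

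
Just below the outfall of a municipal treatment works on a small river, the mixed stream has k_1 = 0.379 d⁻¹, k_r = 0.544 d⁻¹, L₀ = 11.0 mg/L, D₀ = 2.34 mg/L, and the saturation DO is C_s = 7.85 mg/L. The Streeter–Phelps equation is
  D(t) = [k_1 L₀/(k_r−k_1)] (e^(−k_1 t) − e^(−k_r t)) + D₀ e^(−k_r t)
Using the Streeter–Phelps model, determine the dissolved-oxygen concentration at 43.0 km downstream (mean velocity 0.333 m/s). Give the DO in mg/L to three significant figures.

Travel time t = x/v = 43.0 km / (0.333 m/s) = 43000 m / 0.333 m/s = 129100 s = 1.495 d.
k_1 L₀/(k_r−k_1) = 0.379×11.0/(0.544−0.379) = 4.169/0.1650 = 25.27 mg/L.
e^(−k_1 t) = e^(−0.379×1.495) = 0.5675; e^(−k_r t) = e^(−0.544×1.495) = 0.4435.
D = 25.27 × (0.5675 − 0.4435) + 2.34 × 0.4435 = 3.134 + 1.038 = 4.172 mg/L.
DO = C_s − D = 7.85 − 4.172 = 3.678 mg/L.

DO ≈ 3.68 mg/L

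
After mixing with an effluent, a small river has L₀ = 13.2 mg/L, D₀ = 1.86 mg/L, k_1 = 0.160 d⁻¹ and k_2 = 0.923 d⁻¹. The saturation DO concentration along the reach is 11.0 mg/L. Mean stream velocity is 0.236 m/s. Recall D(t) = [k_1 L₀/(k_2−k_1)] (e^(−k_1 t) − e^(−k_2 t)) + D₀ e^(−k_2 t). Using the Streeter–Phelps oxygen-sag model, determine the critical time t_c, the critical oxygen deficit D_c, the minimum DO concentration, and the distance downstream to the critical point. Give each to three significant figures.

t_c ≈ 0.836 d; D_c ≈ 2.00 mg/L; min DO ≈ 9.00 mg/L; x_c ≈ 17.0 km

t_c = [1/(k_2−k_1)] ln[(k_2/k_1)(1 − D₀(k_2−k_1)/(k_1 L₀))]
= [1/(0.923−0.160)] ln[(0.923/0.160)(1 − 1.86×0.7630/(0.160×13.2))]
= (1/0.7630) ln[5.769 × 0.3280] = 1.311 × ln(1.892) = 1.311 × 0.6378 = 0.8360 d.
L(t_c) = L₀ e^(−k_1 t_c) = 13.2 × 0.8748 = 11.55 mg/L, and at the critical point k_2 D_c = k_1 L, so D_c = (0.160/0.923) × 11.55 = 2.002 mg/L.
Minimum DO = C_s − D_c = 11.0 − 2.002 = 8.998 mg/L.
x_c = v t_c = 0.236 m/s × 0.8360 d × 86400 s/d = 17050 m ≈ 17.0 km.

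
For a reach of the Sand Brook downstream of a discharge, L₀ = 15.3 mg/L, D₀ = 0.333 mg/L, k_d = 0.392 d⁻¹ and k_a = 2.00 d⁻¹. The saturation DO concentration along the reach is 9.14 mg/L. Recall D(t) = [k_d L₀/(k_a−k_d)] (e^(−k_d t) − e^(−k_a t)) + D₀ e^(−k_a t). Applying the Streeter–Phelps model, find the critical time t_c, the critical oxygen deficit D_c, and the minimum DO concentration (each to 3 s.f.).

t_c ≈ 0.955 d; D_c ≈ 2.06 mg/L; min DO ≈ 7.08 mg/L

With k_a/k_d = 5.102 and 1 − D₀(k_a−k_d)/(k_d L₀) = 0.9107,
t_c = ln(5.102 × 0.9107) / (2.00 − 0.392) = ln(4.647) / 1.608 = 1.536/1.608 = 0.9553 d.
D_c = (k_d/k_a) L₀ e^(−k_d t_c) = (0.392/2.00) × 15.3 × e^(−0.392×0.9553) = 0.1960 × 15.3 × 0.6876 = 2.062 mg/L.
Minimum DO = C_s − D_c = 9.14 − 2.062 = 7.078 mg/L.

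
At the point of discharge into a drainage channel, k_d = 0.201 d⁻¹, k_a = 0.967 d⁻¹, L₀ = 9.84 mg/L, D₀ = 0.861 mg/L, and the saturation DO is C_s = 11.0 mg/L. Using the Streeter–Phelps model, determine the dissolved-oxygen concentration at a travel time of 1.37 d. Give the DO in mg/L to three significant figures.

k_d L₀/(k_a−k_d) = 0.201×9.84/(0.967−0.201) = 1.978/0.7660 = 2.582 mg/L.
e^(−k_d t) = e^(−0.201×1.370) = 0.7593; e^(−k_a t) = e^(−0.967×1.370) = 0.2659.
D = 2.582 × (0.7593 − 0.2659) + 0.861 × 0.2659 = 1.274 + 0.2289 = 1.503 mg/L.
DO = C_s − D = 11.0 − 1.503 = 9.497 mg/L.

DO ≈ 9.50 mg/L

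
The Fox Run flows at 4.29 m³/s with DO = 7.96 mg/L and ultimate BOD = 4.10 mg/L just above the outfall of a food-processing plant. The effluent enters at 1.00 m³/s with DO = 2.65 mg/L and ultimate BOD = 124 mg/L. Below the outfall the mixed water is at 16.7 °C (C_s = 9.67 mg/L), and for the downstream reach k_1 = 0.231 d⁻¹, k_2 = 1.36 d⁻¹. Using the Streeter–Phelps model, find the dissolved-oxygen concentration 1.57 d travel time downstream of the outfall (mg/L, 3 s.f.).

Mixed DO = (4.29×7.96 + 1.00×2.65)/(4.29+1.00) = 36.80/5.290 = 6.956 mg/L.
Mixed L₀ = (4.29×4.10 + 1.00×124)/(5.290) = 141.6/5.290 = 26.77 mg/L.
Initial deficit D₀ = C_s − DO₀ = 9.67 − 6.956 = 2.714 mg/L.
D(1.57) = [0.231×26.77/(1.36−0.231)](e^(−0.231×1.57) − e^(−1.36×1.57)) + 2.714 e^(−1.36×1.57)
= 5.476 × (0.6958 − 0.1182) + 2.714 × 0.1182 = 3.484 mg/L.
DO = 9.67 − 3.484 = 6.186 mg/L.

DO ≈ 6.19 mg/L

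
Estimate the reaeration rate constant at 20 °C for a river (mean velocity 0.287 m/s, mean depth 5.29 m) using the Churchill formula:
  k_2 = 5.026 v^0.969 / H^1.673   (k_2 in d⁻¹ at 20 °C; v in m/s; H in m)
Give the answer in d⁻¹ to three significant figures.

k_2 = 5.026 × 0.287^0.969 / 5.29^1.673 = 5.026 × 0.2983 / 16.23 = 0.09238 d⁻¹.

k_2 ≈ 0.0924 d⁻¹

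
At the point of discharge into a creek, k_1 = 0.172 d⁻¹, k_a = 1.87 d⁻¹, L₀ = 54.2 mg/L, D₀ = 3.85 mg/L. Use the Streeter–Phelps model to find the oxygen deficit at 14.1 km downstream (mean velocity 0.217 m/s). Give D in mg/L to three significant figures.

D ≈ 4.42 mg/L

Travel time t = x/v = 14.1 km / (0.217 m/s) = 14100 m / 0.217 m/s = 64980 s = 0.7520 d.
k_1 L₀/(k_a−k_1) = 0.172×54.2/(1.87−0.172) = 9.322/1.698 = 5.490 mg/L.
e^(−k_1 t) = e^(−0.172×0.7520) = 0.8787; e^(−k_a t) = e^(−1.87×0.7520) = 0.2450.
D = 5.490 × (0.8787 − 0.2450) + 3.85 × 0.2450 = 3.479 + 0.9434 = 4.422 mg/L.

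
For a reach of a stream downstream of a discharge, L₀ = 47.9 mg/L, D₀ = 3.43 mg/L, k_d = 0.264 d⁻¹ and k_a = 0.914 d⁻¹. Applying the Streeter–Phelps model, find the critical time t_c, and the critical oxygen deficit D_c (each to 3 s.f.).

t_c = [1/(k_a−k_d)] ln[(k_a/k_d)(1 − D₀(k_a−k_d)/(k_d L₀))]
= [1/(0.914−0.264)] ln[(0.914/0.264)(1 − 3.43×0.6500/(0.264×47.9))]
= (1/0.6500) ln[3.462 × 0.8237] = 1.538 × ln(2.852) = 1.538 × 1.048 = 1.612 d.
D_c = (k_d/k_a) L₀ e^(−k_d t_c) = (0.264/0.914) × 47.9 × e^(−0.264×1.612) = 0.2888 × 47.9 × 0.6534 = 9.040 mg/L.

t_c ≈ 1.61 d; D_c ≈ 9.04 mg/L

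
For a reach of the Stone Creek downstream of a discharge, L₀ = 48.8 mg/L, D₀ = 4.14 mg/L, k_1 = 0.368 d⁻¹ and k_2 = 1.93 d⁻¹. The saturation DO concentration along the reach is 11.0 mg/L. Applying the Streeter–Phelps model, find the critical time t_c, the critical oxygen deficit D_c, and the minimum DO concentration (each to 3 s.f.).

With k_2/k_1 = 5.245 and 1 − D₀(k_2−k_1)/(k_1 L₀) = 0.6399,
t_c = ln(5.245 × 0.6399) / (1.93 − 0.368) = ln(3.356) / 1.562 = 1.211/1.562 = 0.7751 d.
D_c = (k_1/k_2) L₀ e^(−k_1 t_c) = (0.368/1.93) × 48.8 × e^(−0.368×0.7751) = 0.1907 × 48.8 × 0.7518 = 6.996 mg/L.
Minimum DO = C_s − D_c = 11.0 − 6.996 = 4.004 mg/L.

t_c ≈ 0.775 d; D_c ≈ 7.00 mg/L; min DO ≈ 4.00 mg/L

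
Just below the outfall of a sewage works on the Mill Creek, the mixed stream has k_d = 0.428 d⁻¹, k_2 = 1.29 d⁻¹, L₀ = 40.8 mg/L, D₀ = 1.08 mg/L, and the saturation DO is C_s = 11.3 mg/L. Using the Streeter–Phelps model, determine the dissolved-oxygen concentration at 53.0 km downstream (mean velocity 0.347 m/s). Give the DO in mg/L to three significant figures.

DO ≈ 3.75 mg/L

Travel time t = x/v = 53.0 km / (0.347 m/s) = 53000 m / 0.347 m/s = 152700 s = 1.768 d.
k_d L₀/(k_2−k_d) = 0.428×40.8/(1.29−0.428) = 17.46/0.8620 = 20.26 mg/L.
e^(−k_d t) = e^(−0.428×1.768) = 0.4693; e^(−k_2 t) = e^(−1.29×1.768) = 0.1022.
D = 20.26 × (0.4693 − 0.1022) + 1.08 × 0.1022 = 7.435 + 0.1104 = 7.545 mg/L.
DO = C_s − D = 11.3 − 7.545 = 3.755 mg/L.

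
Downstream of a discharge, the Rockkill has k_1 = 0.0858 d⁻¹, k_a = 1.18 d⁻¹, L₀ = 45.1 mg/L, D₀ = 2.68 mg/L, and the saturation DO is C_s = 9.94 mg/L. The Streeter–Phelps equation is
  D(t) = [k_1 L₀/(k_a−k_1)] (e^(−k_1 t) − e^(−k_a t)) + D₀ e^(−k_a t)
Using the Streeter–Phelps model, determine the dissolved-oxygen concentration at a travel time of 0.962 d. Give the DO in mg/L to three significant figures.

k_1 L₀/(k_a−k_1) = 0.0858×45.1/(1.18−0.0858) = 3.870/1.094 = 3.536 mg/L.
e^(−k_1 t) = e^(−0.0858×0.9620) = 0.9208; e^(−k_a t) = e^(−1.18×0.9620) = 0.3214.
D = 3.536 × (0.9208 − 0.3214) + 2.68 × 0.3214 = 2.120 + 0.8613 = 2.981 mg/L.
DO = C_s − D = 9.94 − 2.981 = 6.959 mg/L.

DO ≈ 6.96 mg/L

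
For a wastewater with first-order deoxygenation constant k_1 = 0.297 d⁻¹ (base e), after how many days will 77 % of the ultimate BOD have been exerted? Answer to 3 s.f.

y/L₀ = 1 − e^(−k_1 t) = 0.77 ⇒ e^(−k_1 t) = 0.230
t = −ln(0.230) / 0.297 = 1.470 / 0.297 = 4.948 d.

t ≈ 4.95 d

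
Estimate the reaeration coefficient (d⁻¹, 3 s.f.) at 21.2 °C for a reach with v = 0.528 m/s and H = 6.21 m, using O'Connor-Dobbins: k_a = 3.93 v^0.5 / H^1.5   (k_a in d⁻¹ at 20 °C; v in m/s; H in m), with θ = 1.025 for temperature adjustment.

k_a ≈ 0.190 d⁻¹

k_a(20) = 3.93 × 0.528^0.5 / 6.21^1.5 = 3.93 × 0.7266 / 15.48 = 0.1845 d⁻¹.
k_a(21.2) = 0.1845 × 1.025^(21.2−20) = 0.1845 × 1.030 = 0.1901 d⁻¹.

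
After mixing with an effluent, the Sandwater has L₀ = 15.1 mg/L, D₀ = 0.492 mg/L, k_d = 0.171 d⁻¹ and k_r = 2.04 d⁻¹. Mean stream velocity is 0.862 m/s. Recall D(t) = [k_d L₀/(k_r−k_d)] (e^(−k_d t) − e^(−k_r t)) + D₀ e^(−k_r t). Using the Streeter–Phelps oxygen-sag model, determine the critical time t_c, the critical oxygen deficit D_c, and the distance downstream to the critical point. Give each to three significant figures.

t_c ≈ 1.09 d; D_c ≈ 1.05 mg/L; x_c ≈ 81.2 km

t_c = [1/(k_r−k_d)] ln[(k_r/k_d)(1 − D₀(k_r−k_d)/(k_d L₀))]
= [1/(2.04−0.171)] ln[(2.04/0.171)(1 − 0.492×1.869/(0.171×15.1))]
= (1/1.869) ln[11.93 × 0.6439] = 0.5350 × ln(7.681) = 0.5350 × 2.039 = 1.091 d.
L(t_c) = L₀ e^(−k_d t_c) = 15.1 × 0.8298 = 12.53 mg/L, and at the critical point k_r D_c = k_d L, so D_c = (0.171/2.04) × 12.53 = 1.050 mg/L.
x_c = v t_c = 0.862 m/s × 1.091 d × 86400 s/d = 81240 m ≈ 81.2 km.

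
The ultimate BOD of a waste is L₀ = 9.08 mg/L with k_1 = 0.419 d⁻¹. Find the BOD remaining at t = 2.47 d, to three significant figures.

L ≈ 3.23 mg/L

L_t = L₀ e^(−k_1 t) = 9.08 × e^(−0.419×2.47) = 9.08 × 0.3553 = 3.226 mg/L.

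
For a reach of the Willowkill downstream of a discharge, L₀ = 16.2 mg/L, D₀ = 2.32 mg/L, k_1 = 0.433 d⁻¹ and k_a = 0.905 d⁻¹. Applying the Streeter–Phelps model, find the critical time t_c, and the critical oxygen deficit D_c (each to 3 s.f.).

t_c ≈ 1.20 d; D_c ≈ 4.61 mg/L

With k_a/k_1 = 2.090 and 1 − D₀(k_a−k_1)/(k_1 L₀) = 0.8439,
t_c = ln(2.090 × 0.8439) / (0.905 − 0.433) = ln(1.764) / 0.4720 = 0.5675/0.4720 = 1.202 d.
L(t_c) = L₀ e^(−k_1 t_c) = 16.2 × 0.5942 = 9.626 mg/L, and at the critical point k_a D_c = k_1 L, so D_c = (0.433/0.905) × 9.626 = 4.605 mg/L.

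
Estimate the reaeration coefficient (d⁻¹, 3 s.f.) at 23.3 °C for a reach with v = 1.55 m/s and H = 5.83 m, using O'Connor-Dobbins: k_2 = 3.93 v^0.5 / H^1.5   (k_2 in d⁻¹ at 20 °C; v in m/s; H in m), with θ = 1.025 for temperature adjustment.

k_2(20) = 3.93 × 1.55^0.5 / 5.83^1.5 = 3.93 × 1.245 / 14.08 = 0.3476 d⁻¹.
k_2(23.3) = 0.3476 × 1.025^(23.3−20) = 0.3476 × 1.085 = 0.3771 d⁻¹.

k_2 ≈ 0.377 d⁻¹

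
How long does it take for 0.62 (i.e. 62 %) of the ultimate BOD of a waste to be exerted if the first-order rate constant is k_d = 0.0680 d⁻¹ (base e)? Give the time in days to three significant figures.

y/L₀ = 1 − e^(−k_d t) = 0.62 ⇒ e^(−k_d t) = 0.380
t = −ln(0.380) / 0.0680 = 0.9676 / 0.0680 = 14.23 d.

t ≈ 14.2 d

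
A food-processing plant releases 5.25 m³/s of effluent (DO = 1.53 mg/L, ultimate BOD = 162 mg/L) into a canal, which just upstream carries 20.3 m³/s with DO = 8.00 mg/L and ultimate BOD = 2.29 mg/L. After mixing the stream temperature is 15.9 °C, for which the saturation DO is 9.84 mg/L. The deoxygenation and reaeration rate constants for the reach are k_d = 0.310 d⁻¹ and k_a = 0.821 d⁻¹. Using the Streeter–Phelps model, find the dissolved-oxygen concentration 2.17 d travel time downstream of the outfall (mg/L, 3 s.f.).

Mixed DO = (20.3×8.00 + 5.25×1.53)/(20.3+5.25) = 170.4/25.55 = 6.671 mg/L.
Mixed L₀ = (20.3×2.29 + 5.25×162)/(25.55) = 897.0/25.55 = 35.11 mg/L.
Initial deficit D₀ = C_s − DO₀ = 9.84 − 6.671 = 3.169 mg/L.
D(2.17) = [0.310×35.11/(0.821−0.310)](e^(−0.310×2.17) − e^(−0.821×2.17)) + 3.169 e^(−0.821×2.17)
= 21.30 × (0.5103 − 0.1684) + 3.169 × 0.1684 = 7.817 mg/L.
DO = 9.84 − 7.817 = 2.023 mg/L.

DO ≈ 2.02 mg/L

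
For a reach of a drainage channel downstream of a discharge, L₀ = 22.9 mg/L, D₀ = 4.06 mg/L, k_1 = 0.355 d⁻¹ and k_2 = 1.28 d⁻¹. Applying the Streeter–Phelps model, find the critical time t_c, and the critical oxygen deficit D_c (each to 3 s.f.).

t_c ≈ 0.716 d; D_c ≈ 4.92 mg/L

t_c = [1/(k_2−k_1)] ln[(k_2/k_1)(1 − D₀(k_2−k_1)/(k_1 L₀))]
= [1/(1.28−0.355)] ln[(1.28/0.355)(1 − 4.06×0.9250/(0.355×22.9))]
= (1/0.9250) ln[3.606 × 0.5380] = 1.081 × ln(1.940) = 1.081 × 0.6627 = 0.7164 d.
L(t_c) = L₀ e^(−k_1 t_c) = 22.9 × 0.7754 = 17.76 mg/L, and at the critical point k_2 D_c = k_1 L, so D_c = (0.355/1.28) × 17.76 = 4.925 mg/L.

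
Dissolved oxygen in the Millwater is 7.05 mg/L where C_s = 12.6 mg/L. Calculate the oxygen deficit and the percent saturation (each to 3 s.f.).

D ≈ 5.55 mg/L; 56.0 % saturation

D = C_s − C = 12.6 − 7.05 = 5.55 mg/L.
% saturation = 7.05/12.6 × 100 = 56.0 %.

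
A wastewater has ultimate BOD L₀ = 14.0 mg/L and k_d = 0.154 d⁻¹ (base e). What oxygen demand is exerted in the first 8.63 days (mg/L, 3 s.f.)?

y_t = L₀(1 − e^(−k_d t)) = 14.0 × (1 − e^(−0.154×8.63))
= 14.0 × (1 − 0.2647) = 14.0 × 0.7353 = 10.29 mg/L.

y ≈ 10.3 mg/L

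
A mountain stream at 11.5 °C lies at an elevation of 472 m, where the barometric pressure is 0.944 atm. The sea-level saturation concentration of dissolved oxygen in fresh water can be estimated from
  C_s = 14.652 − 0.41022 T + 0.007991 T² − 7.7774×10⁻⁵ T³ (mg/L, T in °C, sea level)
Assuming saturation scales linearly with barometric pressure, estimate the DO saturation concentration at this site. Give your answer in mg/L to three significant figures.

C_s ≈ 10.3 mg/L

At sea level: C_s = 14.652 − 0.41022×11.5 + 0.007991×11.5² − 7.7774×10⁻⁵×11.5³ = 10.87 mg/L.
Pressure correction: C_s' = 10.87 × 0.944 = 10.26 mg/L.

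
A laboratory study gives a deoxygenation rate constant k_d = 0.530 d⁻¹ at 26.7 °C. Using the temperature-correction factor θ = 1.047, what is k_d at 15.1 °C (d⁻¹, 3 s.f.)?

k_d ≈ 0.311 d⁻¹

k_d(T₂) = k_d(T₁) · θ^(T₂−T₁) = 0.530 × 1.047^(15.1−26.7)
= 0.530 × 1.047^-11.6 = 0.530 × 0.5870 = 0.3111 d⁻¹.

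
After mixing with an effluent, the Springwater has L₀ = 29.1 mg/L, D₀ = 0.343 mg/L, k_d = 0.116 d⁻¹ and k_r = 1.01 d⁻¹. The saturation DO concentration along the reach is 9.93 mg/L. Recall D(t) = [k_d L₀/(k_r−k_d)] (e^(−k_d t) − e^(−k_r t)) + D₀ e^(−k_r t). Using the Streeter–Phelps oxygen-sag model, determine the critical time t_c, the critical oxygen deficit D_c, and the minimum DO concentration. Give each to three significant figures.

t_c = [1/(k_r−k_d)] ln[(k_r/k_d)(1 − D₀(k_r−k_d)/(k_d L₀))]
= [1/(1.01−0.116)] ln[(1.01/0.116)(1 − 0.343×0.8940/(0.116×29.1))]
= (1/0.8940) ln[8.707 × 0.9092] = 1.119 × ln(7.916) = 1.119 × 2.069 = 2.314 d.
L(t_c) = L₀ e^(−k_d t_c) = 29.1 × 0.7646 = 22.25 mg/L, and at the critical point k_r D_c = k_d L, so D_c = (0.116/1.01) × 22.25 = 2.555 mg/L.
Minimum DO = C_s − D_c = 9.93 − 2.555 = 7.375 mg/L.

t_c ≈ 2.31 d; D_c ≈ 2.56 mg/L; min DO ≈ 7.37 mg/L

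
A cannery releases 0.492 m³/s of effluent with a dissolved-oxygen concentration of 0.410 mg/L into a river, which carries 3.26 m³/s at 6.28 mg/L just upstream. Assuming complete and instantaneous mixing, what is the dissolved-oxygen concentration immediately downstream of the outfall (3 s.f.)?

Flow-weighted mixing: C = (Q_r C_r + Q_w C_w)/(Q_r + Q_w)
= (3.26×6.28 + 0.492×0.410)/(3.26 + 0.492) = 20.67/3.752 = 5.510 mg/L.

5.51 mg/L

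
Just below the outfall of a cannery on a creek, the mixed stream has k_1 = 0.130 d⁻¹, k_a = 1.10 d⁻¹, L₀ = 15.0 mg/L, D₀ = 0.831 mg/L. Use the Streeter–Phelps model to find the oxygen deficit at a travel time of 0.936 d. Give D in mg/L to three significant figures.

D ≈ 1.36 mg/L

k_1 L₀/(k_a−k_1) = 0.130×15.0/(1.10−0.130) = 1.950/0.9700 = 2.010 mg/L.
e^(−k_1 t) = e^(−0.130×0.9360) = 0.8854; e^(−k_a t) = e^(−1.10×0.9360) = 0.3571.
D = 2.010 × (0.8854 − 0.3571) + 0.831 × 0.3571 = 1.062 + 0.2968 = 1.359 mg/L.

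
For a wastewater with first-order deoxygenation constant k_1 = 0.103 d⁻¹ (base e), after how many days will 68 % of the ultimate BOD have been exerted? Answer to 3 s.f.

y/L₀ = 1 − e^(−k_1 t) = 0.68 ⇒ e^(−k_1 t) = 0.320
t = −ln(0.320) / 0.103 = 1.139 / 0.103 = 11.06 d.

t ≈ 11.1 d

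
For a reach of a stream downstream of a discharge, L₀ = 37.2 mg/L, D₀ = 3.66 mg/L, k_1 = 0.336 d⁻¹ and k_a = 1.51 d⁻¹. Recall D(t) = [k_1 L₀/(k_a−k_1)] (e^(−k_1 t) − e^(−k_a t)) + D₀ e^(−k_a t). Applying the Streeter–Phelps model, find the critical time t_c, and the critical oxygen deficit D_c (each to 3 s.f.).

At the critical point dD/dt = 0, so k_1 L₀ e^(−k_1 t) = k_a D. Substituting D(t) from the Streeter–Phelps equation and solving for t gives
t_c = ln[(k_a/k_1)(1 − D₀(k_a−k_1)/(k_1 L₀))] / (k_a−k_1).
Here k_a−k_1 = 1.174 d⁻¹ and 1 − D₀(k_a−k_1)/(k_1 L₀) = 1 − 3.66×1.174/(0.336×37.2) = 0.6562, so
t_c = ln(4.494 × 0.6562) / 1.174 = 1.082 / 1.174 = 0.9212 d.
L(t_c) = L₀ e^(−k_1 t_c) = 37.2 × 0.7338 = 27.30 mg/L, and at the critical point k_a D_c = k_1 L, so D_c = (0.336/1.51) × 27.30 = 6.074 mg/L.

t_c ≈ 0.921 d; D_c ≈ 6.07 mg/L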